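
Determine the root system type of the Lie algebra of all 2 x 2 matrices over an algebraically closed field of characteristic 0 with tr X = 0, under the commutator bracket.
This is sl(2), which has dimension 2^2 - 1 = 3 and rank 2 - 1 = 1 (a Cartan subalgebra is the diagonal traceless matrices). In the classification of classical Lie algebras, the special linear algebra sl(n+1) has type A_n; here n = 1, so the Dynkin diagram is a chain of 1 nodes with single edges (A_1). Hence the type is A_1.

A_1 (sl(2))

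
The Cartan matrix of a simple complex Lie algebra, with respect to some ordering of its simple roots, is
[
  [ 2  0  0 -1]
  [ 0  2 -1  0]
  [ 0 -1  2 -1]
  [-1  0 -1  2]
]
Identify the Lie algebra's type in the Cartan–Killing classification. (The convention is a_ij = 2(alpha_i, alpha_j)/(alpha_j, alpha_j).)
The matrix has rank 4 with 2's on the diagonal. Reading the off-diagonal entries as Dynkin edges (a single edge where a_ij = a_ji = -1; a double or triple edge where a_ij * a_ji = 2 or 3), the diagram is a chain of 4 nodes with single edges (A_4). One simple-root ordering that puts it in standard form is (alpha_2, alpha_3, alpha_4, alpha_1). So the algebra is type A_4, i.e. sl(5).

A_4 (sl(5))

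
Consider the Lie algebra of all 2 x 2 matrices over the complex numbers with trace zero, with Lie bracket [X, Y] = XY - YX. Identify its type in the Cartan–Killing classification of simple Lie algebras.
type A_1

This is sl(2), which has dimension 2^2 - 1 = 3 and rank 2 - 1 = 1 (a Cartan subalgebra is the diagonal traceless matrices). In the classification of classical Lie algebras, the special linear algebra sl(n+1) has type A_n; here n = 1, so the Dynkin diagram is a chain of 1 nodes with single edges (A_1). Hence the type is A_1.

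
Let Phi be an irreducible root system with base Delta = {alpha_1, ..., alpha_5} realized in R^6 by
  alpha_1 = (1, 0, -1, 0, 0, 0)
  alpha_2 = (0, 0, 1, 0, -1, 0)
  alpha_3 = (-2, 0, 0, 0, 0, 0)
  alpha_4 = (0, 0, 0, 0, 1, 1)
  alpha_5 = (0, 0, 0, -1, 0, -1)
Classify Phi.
type C_5

Compute the Cartan integers a_ij = 2(alpha_i, alpha_j)/(alpha_j, alpha_j); the resulting 5x5 Cartan matrix is
[[2, -1, -1, 0, 0], [-1, 2, 0, -1, 0], [-2, 0, 2, 0, 0], [0, -1, 0, 2, -1], [0, 0, 0, -1, 2]].
The roots have two lengths (squared-length ratio 2:1); the short ones are alpha_{1,2,4,5}. The associated Dynkin diagram is a chain of 5 nodes with a double edge at one end; the terminal node there is the unique long simple root (C_5), so the type is C_5 (the algebra sp(10)).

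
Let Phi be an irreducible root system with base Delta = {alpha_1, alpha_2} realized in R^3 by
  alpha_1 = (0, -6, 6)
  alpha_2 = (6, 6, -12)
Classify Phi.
type G_2

Compute the Cartan integers a_ij = 2(alpha_i, alpha_j)/(alpha_j, alpha_j); the resulting 2x2 Cartan matrix is
[[2, -1], [-3, 2]].
The roots have two lengths (squared-length ratio 3:1); the short ones are alpha_{1}. The associated Dynkin diagram is two nodes joined by a triple edge (G_2), so the type is G_2.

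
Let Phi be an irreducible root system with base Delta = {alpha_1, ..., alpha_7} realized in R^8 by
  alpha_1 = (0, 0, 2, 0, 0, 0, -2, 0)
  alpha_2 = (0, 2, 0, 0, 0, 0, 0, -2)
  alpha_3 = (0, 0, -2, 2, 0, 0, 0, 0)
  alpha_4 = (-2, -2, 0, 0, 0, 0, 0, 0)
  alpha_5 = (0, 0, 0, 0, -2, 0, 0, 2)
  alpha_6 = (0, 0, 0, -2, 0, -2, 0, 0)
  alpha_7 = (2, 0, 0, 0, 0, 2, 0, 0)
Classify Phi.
A_7

Compute the Cartan integers a_ij = 2(alpha_i, alpha_j)/(alpha_j, alpha_j); the resulting 7x7 Cartan matrix is
[[2, 0, -1, 0, 0, 0, 0], [0, 2, 0, -1, -1, 0, 0], [-1, 0, 2, 0, 0, -1, 0], [0, -1, 0, 2, 0, 0, -1], [0, -1, 0, 0, 2, 0, 0], [0, 0, -1, 0, 0, 2, -1], [0, 0, 0, -1, 0, -1, 2]].
All simple roots have the same length, so the diagram is simply laced. The associated Dynkin diagram is a chain of 7 nodes with single edges (A_7), so the type is A_7 (the algebra sl(8)).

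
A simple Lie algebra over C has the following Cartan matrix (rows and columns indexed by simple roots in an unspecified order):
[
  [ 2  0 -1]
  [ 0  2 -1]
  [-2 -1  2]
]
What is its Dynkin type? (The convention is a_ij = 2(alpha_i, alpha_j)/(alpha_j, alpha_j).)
The matrix has rank 3 with 2's on the diagonal. Reading the off-diagonal entries as Dynkin edges (a single edge where a_ij = a_ji = -1; a double or triple edge where a_ij * a_ji = 2 or 3), the diagram is a chain of 3 nodes with a double edge at one end; the terminal node there is the unique short simple root (B_3). One simple-root ordering that puts it in standard form is (alpha_2, alpha_3, alpha_1). So the algebra is type B_3, i.e. so(7).

B_3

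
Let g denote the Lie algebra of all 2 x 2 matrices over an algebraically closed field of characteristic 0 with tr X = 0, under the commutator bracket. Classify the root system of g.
This is sl(2), which has dimension 2^2 - 1 = 3 and rank 2 - 1 = 1 (a Cartan subalgebra is the diagonal traceless matrices). In the classification of classical Lie algebras, the special linear algebra sl(n+1) has type A_n; here n = 1, so the Dynkin diagram is a chain of 1 nodes with single edges (A_1). Hence the type is A_1.

A1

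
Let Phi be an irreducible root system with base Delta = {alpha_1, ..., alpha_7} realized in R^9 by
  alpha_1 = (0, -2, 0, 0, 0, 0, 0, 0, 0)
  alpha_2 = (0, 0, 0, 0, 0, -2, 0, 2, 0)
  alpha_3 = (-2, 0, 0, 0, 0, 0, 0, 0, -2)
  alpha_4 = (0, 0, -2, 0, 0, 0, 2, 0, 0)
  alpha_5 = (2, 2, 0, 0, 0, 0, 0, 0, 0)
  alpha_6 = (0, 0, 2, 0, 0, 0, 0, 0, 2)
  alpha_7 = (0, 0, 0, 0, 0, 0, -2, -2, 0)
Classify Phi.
Compute the Cartan integers a_ij = 2(alpha_i, alpha_j)/(alpha_j, alpha_j); the resulting 7x7 Cartan matrix is
[[2, 0, 0, 0, -1, 0, 0], [0, 2, 0, 0, 0, 0, -1], [0, 0, 2, 0, -1, -1, 0], [0, 0, 0, 2, 0, -1, -1], [-2, 0, -1, 0, 2, 0, 0], [0, 0, -1, -1, 0, 2, 0], [0, -1, 0, -1, 0, 0, 2]].
The roots have two lengths (squared-length ratio 2:1); the short ones are alpha_{1}. The associated Dynkin diagram is a chain of 7 nodes with a double edge at one end; the terminal node there is the unique short simple root (B_7), so the type is B_7 (the algebra so(15)).

B_7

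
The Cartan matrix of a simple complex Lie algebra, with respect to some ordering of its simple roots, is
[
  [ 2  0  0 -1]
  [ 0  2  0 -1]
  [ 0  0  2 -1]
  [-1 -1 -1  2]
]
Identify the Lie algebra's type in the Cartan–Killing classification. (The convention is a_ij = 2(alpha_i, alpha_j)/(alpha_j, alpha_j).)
D_4 (so(8))

The matrix has rank 4 with 2's on the diagonal. Reading the off-diagonal entries as Dynkin edges (a single edge where a_ij = a_ji = -1; a double or triple edge where a_ij * a_ji = 2 or 3), the diagram is a chain of 2 nodes with a fork of two nodes at one end (D_4). One simple-root ordering that puts it in standard form is (alpha_1, alpha_4, alpha_3, alpha_2). So the algebra is type D_4, i.e. so(8).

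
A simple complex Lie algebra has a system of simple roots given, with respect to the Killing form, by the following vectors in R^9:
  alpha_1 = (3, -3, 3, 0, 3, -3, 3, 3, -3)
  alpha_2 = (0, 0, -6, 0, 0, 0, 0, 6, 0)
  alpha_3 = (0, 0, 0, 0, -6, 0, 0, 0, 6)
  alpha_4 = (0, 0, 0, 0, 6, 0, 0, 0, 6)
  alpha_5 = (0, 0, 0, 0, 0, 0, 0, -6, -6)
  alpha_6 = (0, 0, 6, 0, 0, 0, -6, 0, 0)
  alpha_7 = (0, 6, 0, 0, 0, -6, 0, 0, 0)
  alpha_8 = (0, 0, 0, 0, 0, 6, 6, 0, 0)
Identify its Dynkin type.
type E_8

Compute the Cartan integers a_ij = 2(alpha_i, alpha_j)/(alpha_j, alpha_j); the resulting 8x8 Cartan matrix is
[[2, 0, -1, 0, 0, 0, 0, 0], [0, 2, 0, 0, -1, -1, 0, 0], [-1, 0, 2, 0, -1, 0, 0, 0], [0, 0, 0, 2, -1, 0, 0, 0], [0, -1, -1, -1, 2, 0, 0, 0], [0, -1, 0, 0, 0, 2, 0, -1], [0, 0, 0, 0, 0, 0, 2, -1], [0, 0, 0, 0, 0, -1, -1, 2]].
All simple roots have the same length, so the diagram is simply laced. The associated Dynkin diagram is a chain of 7 nodes with one extra node attached to the third node from one end (E_8), so the type is E_8.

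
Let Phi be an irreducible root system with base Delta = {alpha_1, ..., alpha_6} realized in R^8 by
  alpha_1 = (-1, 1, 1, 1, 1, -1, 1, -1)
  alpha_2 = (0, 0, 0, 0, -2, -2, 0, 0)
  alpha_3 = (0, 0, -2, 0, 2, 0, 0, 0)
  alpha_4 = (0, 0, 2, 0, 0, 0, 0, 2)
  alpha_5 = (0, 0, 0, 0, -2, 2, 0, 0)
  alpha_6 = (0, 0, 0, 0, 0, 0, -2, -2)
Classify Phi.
E_6

Compute the Cartan integers a_ij = 2(alpha_i, alpha_j)/(alpha_j, alpha_j); the resulting 6x6 Cartan matrix is
[[2, 0, 0, 0, -1, 0], [0, 2, -1, 0, 0, 0], [0, -1, 2, -1, -1, 0], [0, 0, -1, 2, 0, -1], [-1, 0, -1, 0, 2, 0], [0, 0, 0, -1, 0, 2]].
All simple roots have the same length, so the diagram is simply laced. The associated Dynkin diagram is a chain of 5 nodes with one extra node attached to the third node from one end (E_6), so the type is E_6.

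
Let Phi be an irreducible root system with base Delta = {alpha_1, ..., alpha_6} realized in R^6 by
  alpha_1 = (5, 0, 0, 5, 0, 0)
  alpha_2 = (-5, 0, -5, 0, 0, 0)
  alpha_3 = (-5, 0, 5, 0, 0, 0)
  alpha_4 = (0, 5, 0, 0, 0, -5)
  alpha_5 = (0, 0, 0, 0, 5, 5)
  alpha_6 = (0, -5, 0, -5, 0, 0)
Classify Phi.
Compute the Cartan integers a_ij = 2(alpha_i, alpha_j)/(alpha_j, alpha_j); the resulting 6x6 Cartan matrix is
[[2, -1, -1, 0, 0, -1], [-1, 2, 0, 0, 0, 0], [-1, 0, 2, 0, 0, 0], [0, 0, 0, 2, -1, -1], [0, 0, 0, -1, 2, 0], [-1, 0, 0, -1, 0, 2]].
All simple roots have the same length, so the diagram is simply laced. The associated Dynkin diagram is a chain of 4 nodes with a fork of two nodes at one end (D_6), so the type is D_6 (the algebra so(12)).

D_6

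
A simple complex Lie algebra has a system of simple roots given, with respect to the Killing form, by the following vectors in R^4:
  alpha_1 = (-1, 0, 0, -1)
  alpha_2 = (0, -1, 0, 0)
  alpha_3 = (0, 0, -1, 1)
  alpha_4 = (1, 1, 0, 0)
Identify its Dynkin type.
B4

Compute the Cartan integers a_ij = 2(alpha_i, alpha_j)/(alpha_j, alpha_j); the resulting 4x4 Cartan matrix is
[[2, 0, -1, -1], [0, 2, 0, -1], [-1, 0, 2, 0], [-1, -2, 0, 2]].
The roots have two lengths (squared-length ratio 2:1); the short ones are alpha_{2}. The associated Dynkin diagram is a chain of 4 nodes with a double edge at one end; the terminal node there is the unique short simple root (B_4), so the type is B_4 (the algebra so(9)).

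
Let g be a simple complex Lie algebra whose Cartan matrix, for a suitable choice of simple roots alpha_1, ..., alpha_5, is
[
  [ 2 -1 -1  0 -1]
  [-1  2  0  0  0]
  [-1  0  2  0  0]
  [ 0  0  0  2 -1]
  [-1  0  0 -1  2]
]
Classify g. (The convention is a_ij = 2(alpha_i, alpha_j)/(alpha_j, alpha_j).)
D_5

The matrix has rank 5 with 2's on the diagonal. Reading the off-diagonal entries as Dynkin edges (a single edge where a_ij = a_ji = -1; a double or triple edge where a_ij * a_ji = 2 or 3), the diagram is a chain of 3 nodes with a fork of two nodes at one end (D_5). One simple-root ordering that puts it in standard form is (alpha_4, alpha_5, alpha_1, alpha_3, alpha_2). So the algebra is type D_5, i.e. so(10).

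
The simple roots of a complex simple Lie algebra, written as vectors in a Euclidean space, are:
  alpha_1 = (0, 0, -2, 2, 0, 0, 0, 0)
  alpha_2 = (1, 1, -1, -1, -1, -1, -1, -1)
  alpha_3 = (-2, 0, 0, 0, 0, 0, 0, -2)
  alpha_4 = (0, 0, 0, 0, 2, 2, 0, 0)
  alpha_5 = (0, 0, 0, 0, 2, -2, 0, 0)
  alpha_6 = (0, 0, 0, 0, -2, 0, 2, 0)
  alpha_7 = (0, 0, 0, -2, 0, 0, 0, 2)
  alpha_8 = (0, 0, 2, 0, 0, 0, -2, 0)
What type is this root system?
Compute the Cartan integers a_ij = 2(alpha_i, alpha_j)/(alpha_j, alpha_j); the resulting 8x8 Cartan matrix is
[[2, 0, 0, 0, 0, 0, -1, -1], [0, 2, 0, -1, 0, 0, 0, 0], [0, 0, 2, 0, 0, 0, -1, 0], [0, -1, 0, 2, 0, -1, 0, 0], [0, 0, 0, 0, 2, -1, 0, 0], [0, 0, 0, -1, -1, 2, 0, -1], [-1, 0, -1, 0, 0, 0, 2, 0], [-1, 0, 0, 0, 0, -1, 0, 2]].
All simple roots have the same length, so the diagram is simply laced. The associated Dynkin diagram is a chain of 7 nodes with one extra node attached to the third node from one end (E_8), so the type is E_8.

E_8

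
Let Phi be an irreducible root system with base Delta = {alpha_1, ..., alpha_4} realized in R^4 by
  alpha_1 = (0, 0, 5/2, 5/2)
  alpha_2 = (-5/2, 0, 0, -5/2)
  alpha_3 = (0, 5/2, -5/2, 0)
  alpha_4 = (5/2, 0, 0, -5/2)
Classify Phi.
D4

Compute the Cartan integers a_ij = 2(alpha_i, alpha_j)/(alpha_j, alpha_j); the resulting 4x4 Cartan matrix is
[[2, -1, -1, -1], [-1, 2, 0, 0], [-1, 0, 2, 0], [-1, 0, 0, 2]].
All simple roots have the same length, so the diagram is simply laced. The associated Dynkin diagram is a chain of 2 nodes with a fork of two nodes at one end (D_4), so the type is D_4 (the algebra so(8)).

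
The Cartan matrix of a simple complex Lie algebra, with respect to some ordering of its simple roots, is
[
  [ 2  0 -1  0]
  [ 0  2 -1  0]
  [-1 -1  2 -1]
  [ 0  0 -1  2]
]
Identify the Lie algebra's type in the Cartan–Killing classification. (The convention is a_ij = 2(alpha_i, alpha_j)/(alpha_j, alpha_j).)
The matrix has rank 4 with 2's on the diagonal. Reading the off-diagonal entries as Dynkin edges (a single edge where a_ij = a_ji = -1; a double or triple edge where a_ij * a_ji = 2 or 3), the diagram is a chain of 2 nodes with a fork of two nodes at one end (D_4). One simple-root ordering that puts it in standard form is (alpha_1, alpha_3, alpha_4, alpha_2). So the algebra is type D_4, i.e. so(8).

D_4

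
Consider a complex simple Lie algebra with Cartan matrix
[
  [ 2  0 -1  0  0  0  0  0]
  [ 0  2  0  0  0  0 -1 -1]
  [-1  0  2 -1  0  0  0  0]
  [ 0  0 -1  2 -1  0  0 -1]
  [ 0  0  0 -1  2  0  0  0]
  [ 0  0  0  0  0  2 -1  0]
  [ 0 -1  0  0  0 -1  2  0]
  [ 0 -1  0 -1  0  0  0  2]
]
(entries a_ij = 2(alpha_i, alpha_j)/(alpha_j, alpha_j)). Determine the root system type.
The matrix has rank 8 with 2's on the diagonal. Reading the off-diagonal entries as Dynkin edges (a single edge where a_ij = a_ji = -1; a double or triple edge where a_ij * a_ji = 2 or 3), the diagram is a chain of 7 nodes with one extra node attached to the third node from one end (E_8). One simple-root ordering that puts it in standard form is (alpha_1, alpha_5, alpha_3, alpha_4, alpha_8, alpha_2, alpha_7, alpha_6). So the algebra is type E_8.

E_8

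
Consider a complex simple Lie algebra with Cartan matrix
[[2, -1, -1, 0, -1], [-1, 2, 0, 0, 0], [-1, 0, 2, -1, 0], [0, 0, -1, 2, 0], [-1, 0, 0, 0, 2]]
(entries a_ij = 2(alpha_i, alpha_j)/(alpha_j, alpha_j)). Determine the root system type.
The matrix has rank 5 with 2's on the diagonal. Reading the off-diagonal entries as Dynkin edges (a single edge where a_ij = a_ji = -1; a double or triple edge where a_ij * a_ji = 2 or 3), the diagram is a chain of 3 nodes with a fork of two nodes at one end (D_5). One simple-root ordering that puts it in standard form is (alpha_4, alpha_3, alpha_1, alpha_5, alpha_2). So the algebra is type D_5, i.e. so(10).

D_5 (so(10))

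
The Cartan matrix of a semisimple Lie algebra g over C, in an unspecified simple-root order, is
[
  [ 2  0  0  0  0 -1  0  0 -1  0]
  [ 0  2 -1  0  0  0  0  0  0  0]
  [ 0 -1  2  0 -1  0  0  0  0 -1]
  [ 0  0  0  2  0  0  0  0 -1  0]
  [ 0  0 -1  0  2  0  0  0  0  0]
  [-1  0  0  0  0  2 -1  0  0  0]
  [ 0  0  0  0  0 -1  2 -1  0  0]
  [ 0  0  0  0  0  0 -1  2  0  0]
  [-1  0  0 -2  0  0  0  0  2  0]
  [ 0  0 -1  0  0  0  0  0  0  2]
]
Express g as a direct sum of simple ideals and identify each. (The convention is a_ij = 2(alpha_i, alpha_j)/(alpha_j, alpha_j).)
The diagram associated to this matrix has two connected components: the simple roots {alpha_1, alpha_4, alpha_6, alpha_7, alpha_8, alpha_9} form a chain of 6 nodes with a double edge at one end; the terminal node there is the unique short simple root (B_6), and {alpha_2, alpha_3, alpha_5, alpha_10} form a chain of 2 nodes with a fork of two nodes at one end (D_4). A semisimple Lie algebra decomposes uniquely as the direct sum of simple ideals, one per connected component of its Dynkin diagram, so g ≅ B_6 ⊕ D_4 (dimension 78 + 28 = 106).

B_6 (so(13)) + D_4 (so(8))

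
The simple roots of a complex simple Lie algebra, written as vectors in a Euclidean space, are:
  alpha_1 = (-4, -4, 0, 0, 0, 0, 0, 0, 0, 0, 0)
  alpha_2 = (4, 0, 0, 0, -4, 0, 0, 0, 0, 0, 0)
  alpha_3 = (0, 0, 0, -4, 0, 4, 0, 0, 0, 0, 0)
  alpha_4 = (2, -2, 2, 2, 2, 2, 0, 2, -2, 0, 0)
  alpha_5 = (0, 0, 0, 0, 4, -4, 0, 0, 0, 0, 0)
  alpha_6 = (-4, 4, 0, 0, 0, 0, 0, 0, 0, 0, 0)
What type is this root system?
E_6

Compute the Cartan integers a_ij = 2(alpha_i, alpha_j)/(alpha_j, alpha_j); the resulting 6x6 Cartan matrix is
[[2, -1, 0, 0, 0, 0], [-1, 2, 0, 0, -1, -1], [0, 0, 2, 0, -1, 0], [0, 0, 0, 2, 0, -1], [0, -1, -1, 0, 2, 0], [0, -1, 0, -1, 0, 2]].
All simple roots have the same length, so the diagram is simply laced. The associated Dynkin diagram is a chain of 5 nodes with one extra node attached to the third node from one end (E_6), so the type is E_6.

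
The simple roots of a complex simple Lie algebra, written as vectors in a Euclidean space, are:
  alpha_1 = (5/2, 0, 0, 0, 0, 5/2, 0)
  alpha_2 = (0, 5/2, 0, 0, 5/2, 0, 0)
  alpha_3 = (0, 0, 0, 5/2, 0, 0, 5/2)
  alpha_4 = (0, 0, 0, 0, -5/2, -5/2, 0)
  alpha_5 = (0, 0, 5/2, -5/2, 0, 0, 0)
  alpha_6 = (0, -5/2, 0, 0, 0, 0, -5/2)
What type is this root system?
A_6 (sl(7))

Compute the Cartan integers a_ij = 2(alpha_i, alpha_j)/(alpha_j, alpha_j); the resulting 6x6 Cartan matrix is
[[2, 0, 0, -1, 0, 0], [0, 2, 0, -1, 0, -1], [0, 0, 2, 0, -1, -1], [-1, -1, 0, 2, 0, 0], [0, 0, -1, 0, 2, 0], [0, -1, -1, 0, 0, 2]].
All simple roots have the same length, so the diagram is simply laced. The associated Dynkin diagram is a chain of 6 nodes with single edges (A_6), so the type is A_6 (the algebra sl(7)).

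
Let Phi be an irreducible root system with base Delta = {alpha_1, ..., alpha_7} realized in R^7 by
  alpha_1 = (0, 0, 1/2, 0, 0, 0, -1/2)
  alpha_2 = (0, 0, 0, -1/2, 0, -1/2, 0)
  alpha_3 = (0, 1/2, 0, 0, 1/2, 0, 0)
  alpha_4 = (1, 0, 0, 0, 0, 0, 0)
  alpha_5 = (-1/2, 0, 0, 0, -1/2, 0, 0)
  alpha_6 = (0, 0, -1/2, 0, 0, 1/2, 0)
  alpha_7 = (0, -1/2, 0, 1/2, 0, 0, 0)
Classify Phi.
C_7

Compute the Cartan integers a_ij = 2(alpha_i, alpha_j)/(alpha_j, alpha_j); the resulting 7x7 Cartan matrix is
[[2, 0, 0, 0, 0, -1, 0], [0, 2, 0, 0, 0, -1, -1], [0, 0, 2, 0, -1, 0, -1], [0, 0, 0, 2, -2, 0, 0], [0, 0, -1, -1, 2, 0, 0], [-1, -1, 0, 0, 0, 2, 0], [0, -1, -1, 0, 0, 0, 2]].
The roots have two lengths (squared-length ratio 2:1); the short ones are alpha_{1,2,3,5,6,7}. The associated Dynkin diagram is a chain of 7 nodes with a double edge at one end; the terminal node there is the unique long simple root (C_7), so the type is C_7 (the algebra sp(14)).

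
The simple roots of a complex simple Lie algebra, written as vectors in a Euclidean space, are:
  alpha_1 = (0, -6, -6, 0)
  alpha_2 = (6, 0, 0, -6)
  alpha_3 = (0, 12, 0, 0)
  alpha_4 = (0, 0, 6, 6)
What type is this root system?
Compute the Cartan integers a_ij = 2(alpha_i, alpha_j)/(alpha_j, alpha_j); the resulting 4x4 Cartan matrix is
[[2, 0, -1, -1], [0, 2, 0, -1], [-2, 0, 2, 0], [-1, -1, 0, 2]].
The roots have two lengths (squared-length ratio 2:1); the short ones are alpha_{1,2,4}. The associated Dynkin diagram is a chain of 4 nodes with a double edge at one end; the terminal node there is the unique long simple root (C_4), so the type is C_4 (the algebra sp(8)).

C_4 (sp(8))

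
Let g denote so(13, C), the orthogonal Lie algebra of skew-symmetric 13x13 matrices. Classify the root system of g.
This is so(13) with 13 odd, which has dimension 13(13-1)/2 = 78 and rank (13-1)/2 = 6. In the classification of classical Lie algebras, the orthogonal algebra so(2n+1) in an odd number of variables has type B_n; here n = 6, so the Dynkin diagram is a chain of 6 nodes with a double edge at one end; the terminal node there is the unique short simple root (B_6). Hence the type is B_6.

B_6 (so(13))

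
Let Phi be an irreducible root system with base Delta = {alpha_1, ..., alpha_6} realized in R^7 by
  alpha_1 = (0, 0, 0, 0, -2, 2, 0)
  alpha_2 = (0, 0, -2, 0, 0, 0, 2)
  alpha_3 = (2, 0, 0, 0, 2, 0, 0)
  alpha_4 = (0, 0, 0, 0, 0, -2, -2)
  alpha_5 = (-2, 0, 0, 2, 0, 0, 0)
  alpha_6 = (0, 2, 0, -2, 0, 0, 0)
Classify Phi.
Compute the Cartan integers a_ij = 2(alpha_i, alpha_j)/(alpha_j, alpha_j); the resulting 6x6 Cartan matrix is
[[2, 0, -1, -1, 0, 0], [0, 2, 0, -1, 0, 0], [-1, 0, 2, 0, -1, 0], [-1, -1, 0, 2, 0, 0], [0, 0, -1, 0, 2, -1], [0, 0, 0, 0, -1, 2]].
All simple roots have the same length, so the diagram is simply laced. The associated Dynkin diagram is a chain of 6 nodes with single edges (A_6), so the type is A_6 (the algebra sl(7)).

A6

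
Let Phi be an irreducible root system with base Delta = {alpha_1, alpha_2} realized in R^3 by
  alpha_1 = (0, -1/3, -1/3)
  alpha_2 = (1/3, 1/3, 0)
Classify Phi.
type A_2

Compute the Cartan integers a_ij = 2(alpha_i, alpha_j)/(alpha_j, alpha_j); the resulting 2x2 Cartan matrix is
[[2, -1], [-1, 2]].
All simple roots have the same length, so the diagram is simply laced. The associated Dynkin diagram is a chain of 2 nodes with single edges (A_2), so the type is A_2 (the algebra sl(3)).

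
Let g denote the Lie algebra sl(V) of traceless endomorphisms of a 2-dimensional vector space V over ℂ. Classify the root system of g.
This is sl(2), which has dimension 2^2 - 1 = 3 and rank 2 - 1 = 1 (a Cartan subalgebra is the diagonal traceless matrices). In the classification of classical Lie algebras, the special linear algebra sl(n+1) has type A_n; here n = 1, so the Dynkin diagram is a chain of 1 nodes with single edges (A_1). Hence the type is A_1.

A_1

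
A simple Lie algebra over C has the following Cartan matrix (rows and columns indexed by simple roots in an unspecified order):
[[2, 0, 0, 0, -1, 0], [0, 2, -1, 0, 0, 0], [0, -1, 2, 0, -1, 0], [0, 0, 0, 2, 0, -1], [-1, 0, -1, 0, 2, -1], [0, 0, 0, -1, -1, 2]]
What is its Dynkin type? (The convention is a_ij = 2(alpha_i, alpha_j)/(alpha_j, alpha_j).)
E_6

The matrix has rank 6 with 2's on the diagonal. Reading the off-diagonal entries as Dynkin edges (a single edge where a_ij = a_ji = -1; a double or triple edge where a_ij * a_ji = 2 or 3), the diagram is a chain of 5 nodes with one extra node attached to the third node from one end (E_6). One simple-root ordering that puts it in standard form is (alpha_2, alpha_1, alpha_3, alpha_5, alpha_6, alpha_4). So the algebra is type E_6.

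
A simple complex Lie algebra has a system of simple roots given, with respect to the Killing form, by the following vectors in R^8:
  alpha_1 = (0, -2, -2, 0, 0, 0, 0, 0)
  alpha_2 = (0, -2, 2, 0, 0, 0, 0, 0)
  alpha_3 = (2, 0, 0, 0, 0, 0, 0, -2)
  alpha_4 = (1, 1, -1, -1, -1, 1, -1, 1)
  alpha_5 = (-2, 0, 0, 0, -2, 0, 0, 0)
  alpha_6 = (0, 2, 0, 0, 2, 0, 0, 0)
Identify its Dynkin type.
Compute the Cartan integers a_ij = 2(alpha_i, alpha_j)/(alpha_j, alpha_j); the resulting 6x6 Cartan matrix is
[[2, 0, 0, 0, 0, -1], [0, 2, 0, -1, 0, -1], [0, 0, 2, 0, -1, 0], [0, -1, 0, 2, 0, 0], [0, 0, -1, 0, 2, -1], [-1, -1, 0, 0, -1, 2]].
All simple roots have the same length, so the diagram is simply laced. The associated Dynkin diagram is a chain of 5 nodes with one extra node attached to the third node from one end (E_6), so the type is E_6.

type E_6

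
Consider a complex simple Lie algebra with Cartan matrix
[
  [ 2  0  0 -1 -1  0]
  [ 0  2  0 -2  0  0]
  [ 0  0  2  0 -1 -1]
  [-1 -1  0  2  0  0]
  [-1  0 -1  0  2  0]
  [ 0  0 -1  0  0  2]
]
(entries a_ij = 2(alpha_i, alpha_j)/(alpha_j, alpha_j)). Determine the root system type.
C_6 (sp(12))

The matrix has rank 6 with 2's on the diagonal. Reading the off-diagonal entries as Dynkin edges (a single edge where a_ij = a_ji = -1; a double or triple edge where a_ij * a_ji = 2 or 3), the diagram is a chain of 6 nodes with a double edge at one end; the terminal node there is the unique long simple root (C_6). One simple-root ordering that puts it in standard form is (alpha_6, alpha_3, alpha_5, alpha_1, alpha_4, alpha_2). So the algebra is type C_6, i.e. sp(12).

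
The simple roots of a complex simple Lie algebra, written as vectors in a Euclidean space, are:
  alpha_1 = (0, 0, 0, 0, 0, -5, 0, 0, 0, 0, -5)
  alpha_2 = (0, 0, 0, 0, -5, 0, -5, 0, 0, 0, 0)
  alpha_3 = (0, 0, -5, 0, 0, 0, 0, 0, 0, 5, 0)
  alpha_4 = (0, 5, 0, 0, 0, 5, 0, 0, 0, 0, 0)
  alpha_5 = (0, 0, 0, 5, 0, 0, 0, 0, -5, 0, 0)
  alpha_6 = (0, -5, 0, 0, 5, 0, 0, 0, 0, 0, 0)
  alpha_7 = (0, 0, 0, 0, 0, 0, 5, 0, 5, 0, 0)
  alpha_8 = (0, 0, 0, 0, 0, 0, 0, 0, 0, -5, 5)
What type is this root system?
Compute the Cartan integers a_ij = 2(alpha_i, alpha_j)/(alpha_j, alpha_j); the resulting 8x8 Cartan matrix is
[[2, 0, 0, -1, 0, 0, 0, -1], [0, 2, 0, 0, 0, -1, -1, 0], [0, 0, 2, 0, 0, 0, 0, -1], [-1, 0, 0, 2, 0, -1, 0, 0], [0, 0, 0, 0, 2, 0, -1, 0], [0, -1, 0, -1, 0, 2, 0, 0], [0, -1, 0, 0, -1, 0, 2, 0], [-1, 0, -1, 0, 0, 0, 0, 2]].
All simple roots have the same length, so the diagram is simply laced. The associated Dynkin diagram is a chain of 8 nodes with single edges (A_8), so the type is A_8 (the algebra sl(9)).

A_8 (sl(9))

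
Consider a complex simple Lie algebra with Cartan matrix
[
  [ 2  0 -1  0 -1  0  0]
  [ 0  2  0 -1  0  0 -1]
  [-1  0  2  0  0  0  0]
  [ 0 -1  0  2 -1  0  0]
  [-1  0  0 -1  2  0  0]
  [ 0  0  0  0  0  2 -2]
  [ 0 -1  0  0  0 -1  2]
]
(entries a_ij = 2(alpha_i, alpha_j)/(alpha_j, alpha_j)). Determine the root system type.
The matrix has rank 7 with 2's on the diagonal. Reading the off-diagonal entries as Dynkin edges (a single edge where a_ij = a_ji = -1; a double or triple edge where a_ij * a_ji = 2 or 3), the diagram is a chain of 7 nodes with a double edge at one end; the terminal node there is the unique long simple root (C_7). One simple-root ordering that puts it in standard form is (alpha_3, alpha_1, alpha_5, alpha_4, alpha_2, alpha_7, alpha_6). So the algebra is type C_7, i.e. sp(14).

C7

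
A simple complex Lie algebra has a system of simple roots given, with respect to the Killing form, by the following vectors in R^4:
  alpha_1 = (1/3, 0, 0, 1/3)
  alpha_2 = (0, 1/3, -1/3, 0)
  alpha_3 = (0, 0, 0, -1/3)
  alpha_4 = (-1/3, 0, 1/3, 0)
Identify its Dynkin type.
Compute the Cartan integers a_ij = 2(alpha_i, alpha_j)/(alpha_j, alpha_j); the resulting 4x4 Cartan matrix is
[[2, 0, -2, -1], [0, 2, 0, -1], [-1, 0, 2, 0], [-1, -1, 0, 2]].
The roots have two lengths (squared-length ratio 2:1); the short ones are alpha_{3}. The associated Dynkin diagram is a chain of 4 nodes with a double edge at one end; the terminal node there is the unique short simple root (B_4), so the type is B_4 (the algebra so(9)).

B_4 (so(9))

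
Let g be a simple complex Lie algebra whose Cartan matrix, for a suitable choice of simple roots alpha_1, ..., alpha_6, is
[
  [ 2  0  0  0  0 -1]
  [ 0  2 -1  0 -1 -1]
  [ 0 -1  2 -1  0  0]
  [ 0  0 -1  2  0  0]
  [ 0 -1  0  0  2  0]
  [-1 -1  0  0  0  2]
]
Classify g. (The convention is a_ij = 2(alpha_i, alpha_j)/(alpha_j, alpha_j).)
E_6

The matrix has rank 6 with 2's on the diagonal. Reading the off-diagonal entries as Dynkin edges (a single edge where a_ij = a_ji = -1; a double or triple edge where a_ij * a_ji = 2 or 3), the diagram is a chain of 5 nodes with one extra node attached to the third node from one end (E_6). One simple-root ordering that puts it in standard form is (alpha_4, alpha_5, alpha_3, alpha_2, alpha_6, alpha_1). So the algebra is type E_6.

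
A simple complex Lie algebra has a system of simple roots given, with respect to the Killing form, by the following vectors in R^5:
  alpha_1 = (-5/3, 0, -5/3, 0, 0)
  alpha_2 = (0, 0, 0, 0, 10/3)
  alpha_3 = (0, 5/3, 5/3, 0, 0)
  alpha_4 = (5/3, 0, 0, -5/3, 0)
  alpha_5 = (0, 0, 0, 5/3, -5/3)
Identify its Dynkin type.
type C_5

Compute the Cartan integers a_ij = 2(alpha_i, alpha_j)/(alpha_j, alpha_j); the resulting 5x5 Cartan matrix is
[[2, 0, -1, -1, 0], [0, 2, 0, 0, -2], [-1, 0, 2, 0, 0], [-1, 0, 0, 2, -1], [0, -1, 0, -1, 2]].
The roots have two lengths (squared-length ratio 2:1); the short ones are alpha_{1,3,4,5}. The associated Dynkin diagram is a chain of 5 nodes with a double edge at one end; the terminal node there is the unique long simple root (C_5), so the type is C_5 (the algebra sp(10)).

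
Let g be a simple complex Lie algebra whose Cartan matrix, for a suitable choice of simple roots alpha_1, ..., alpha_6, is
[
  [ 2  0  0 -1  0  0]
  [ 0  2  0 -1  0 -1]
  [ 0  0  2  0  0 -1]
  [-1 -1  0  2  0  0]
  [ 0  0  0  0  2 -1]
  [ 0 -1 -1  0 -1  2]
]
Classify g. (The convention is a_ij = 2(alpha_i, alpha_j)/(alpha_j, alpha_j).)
The matrix has rank 6 with 2's on the diagonal. Reading the off-diagonal entries as Dynkin edges (a single edge where a_ij = a_ji = -1; a double or triple edge where a_ij * a_ji = 2 or 3), the diagram is a chain of 4 nodes with a fork of two nodes at one end (D_6). One simple-root ordering that puts it in standard form is (alpha_1, alpha_4, alpha_2, alpha_6, alpha_3, alpha_5). So the algebra is type D_6, i.e. so(12).

D_6 (so(12))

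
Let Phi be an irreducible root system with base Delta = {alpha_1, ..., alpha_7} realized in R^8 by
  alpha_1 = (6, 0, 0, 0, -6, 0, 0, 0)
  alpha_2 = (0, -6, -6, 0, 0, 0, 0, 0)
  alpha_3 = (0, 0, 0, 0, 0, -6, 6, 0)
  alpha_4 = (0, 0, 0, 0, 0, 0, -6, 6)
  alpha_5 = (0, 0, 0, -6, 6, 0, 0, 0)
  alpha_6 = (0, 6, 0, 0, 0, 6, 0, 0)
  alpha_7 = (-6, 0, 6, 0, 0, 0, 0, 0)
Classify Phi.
Compute the Cartan integers a_ij = 2(alpha_i, alpha_j)/(alpha_j, alpha_j); the resulting 7x7 Cartan matrix is
[[2, 0, 0, 0, -1, 0, -1], [0, 2, 0, 0, 0, -1, -1], [0, 0, 2, -1, 0, -1, 0], [0, 0, -1, 2, 0, 0, 0], [-1, 0, 0, 0, 2, 0, 0], [0, -1, -1, 0, 0, 2, 0], [-1, -1, 0, 0, 0, 0, 2]].
All simple roots have the same length, so the diagram is simply laced. The associated Dynkin diagram is a chain of 7 nodes with single edges (A_7), so the type is A_7 (the algebra sl(8)).

A_7 (sl(8))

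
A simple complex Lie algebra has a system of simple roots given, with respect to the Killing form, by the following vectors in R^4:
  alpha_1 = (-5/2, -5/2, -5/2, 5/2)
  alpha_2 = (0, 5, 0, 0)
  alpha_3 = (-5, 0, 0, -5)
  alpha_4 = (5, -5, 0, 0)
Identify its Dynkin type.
Compute the Cartan integers a_ij = 2(alpha_i, alpha_j)/(alpha_j, alpha_j); the resulting 4x4 Cartan matrix is
[[2, -1, 0, 0], [-1, 2, 0, -1], [0, 0, 2, -1], [0, -2, -1, 2]].
The roots have two lengths (squared-length ratio 2:1); the short ones are alpha_{1,2}. The associated Dynkin diagram is a chain of 4 nodes with a double edge between the middle two (F_4), so the type is F_4.

F_4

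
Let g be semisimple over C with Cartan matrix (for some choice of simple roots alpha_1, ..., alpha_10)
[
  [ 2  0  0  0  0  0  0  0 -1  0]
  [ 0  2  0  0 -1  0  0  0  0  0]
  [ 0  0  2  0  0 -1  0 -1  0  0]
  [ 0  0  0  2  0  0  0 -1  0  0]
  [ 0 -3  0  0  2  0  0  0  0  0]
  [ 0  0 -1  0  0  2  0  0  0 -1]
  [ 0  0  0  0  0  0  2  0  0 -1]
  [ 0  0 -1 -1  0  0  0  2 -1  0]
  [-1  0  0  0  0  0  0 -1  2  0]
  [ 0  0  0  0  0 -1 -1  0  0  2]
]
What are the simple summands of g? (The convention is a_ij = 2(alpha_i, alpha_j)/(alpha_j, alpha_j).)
The diagram associated to this matrix has two connected components: the simple roots {alpha_1, alpha_3, alpha_4, alpha_6, alpha_7, alpha_8, alpha_9, alpha_10} form a chain of 7 nodes with one extra node attached to the third node from one end (E_8), and {alpha_2, alpha_5} form two nodes joined by a triple edge (G_2). A semisimple Lie algebra decomposes uniquely as the direct sum of simple ideals, one per connected component of its Dynkin diagram, so g ≅ E_8 ⊕ G_2 (dimension 248 + 14 = 262).

type E_8 ⊕ type G_2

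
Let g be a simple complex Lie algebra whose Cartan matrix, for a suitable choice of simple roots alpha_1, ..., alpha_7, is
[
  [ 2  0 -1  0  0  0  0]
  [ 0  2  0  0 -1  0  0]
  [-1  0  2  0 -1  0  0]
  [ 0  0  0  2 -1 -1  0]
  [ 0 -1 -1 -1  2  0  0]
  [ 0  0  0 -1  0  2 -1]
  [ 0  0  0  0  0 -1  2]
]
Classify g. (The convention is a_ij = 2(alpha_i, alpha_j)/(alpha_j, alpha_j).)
The matrix has rank 7 with 2's on the diagonal. Reading the off-diagonal entries as Dynkin edges (a single edge where a_ij = a_ji = -1; a double or triple edge where a_ij * a_ji = 2 or 3), the diagram is a chain of 6 nodes with one extra node attached to the third node from one end (E_7). One simple-root ordering that puts it in standard form is (alpha_1, alpha_2, alpha_3, alpha_5, alpha_4, alpha_6, alpha_7). So the algebra is type E_7.

E_7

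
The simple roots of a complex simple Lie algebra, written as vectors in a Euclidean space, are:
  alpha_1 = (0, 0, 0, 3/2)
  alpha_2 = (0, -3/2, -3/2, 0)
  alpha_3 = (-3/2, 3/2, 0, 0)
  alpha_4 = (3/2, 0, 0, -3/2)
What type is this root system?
type B_4

Compute the Cartan integers a_ij = 2(alpha_i, alpha_j)/(alpha_j, alpha_j); the resulting 4x4 Cartan matrix is
[[2, 0, 0, -1], [0, 2, -1, 0], [0, -1, 2, -1], [-2, 0, -1, 2]].
The roots have two lengths (squared-length ratio 2:1); the short ones are alpha_{1}. The associated Dynkin diagram is a chain of 4 nodes with a double edge at one end; the terminal node there is the unique short simple root (B_4), so the type is B_4 (the algebra so(9)).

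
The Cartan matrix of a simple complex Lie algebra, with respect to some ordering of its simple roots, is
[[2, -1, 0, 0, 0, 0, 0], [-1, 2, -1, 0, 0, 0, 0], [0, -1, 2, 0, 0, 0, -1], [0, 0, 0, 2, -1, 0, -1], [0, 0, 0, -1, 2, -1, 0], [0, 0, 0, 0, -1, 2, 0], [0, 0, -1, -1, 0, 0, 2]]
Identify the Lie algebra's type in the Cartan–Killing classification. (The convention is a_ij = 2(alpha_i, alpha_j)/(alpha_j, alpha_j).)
A_7

The matrix has rank 7 with 2's on the diagonal. Reading the off-diagonal entries as Dynkin edges (a single edge where a_ij = a_ji = -1; a double or triple edge where a_ij * a_ji = 2 or 3), the diagram is a chain of 7 nodes with single edges (A_7). One simple-root ordering that puts it in standard form is (alpha_6, alpha_5, alpha_4, alpha_7, alpha_3, alpha_2, alpha_1). So the algebra is type A_7, i.e. sl(8).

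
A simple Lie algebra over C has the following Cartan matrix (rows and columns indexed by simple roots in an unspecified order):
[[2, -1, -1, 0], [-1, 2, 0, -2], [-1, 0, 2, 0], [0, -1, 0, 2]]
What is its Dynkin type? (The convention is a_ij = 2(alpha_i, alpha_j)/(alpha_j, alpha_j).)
The matrix has rank 4 with 2's on the diagonal. Reading the off-diagonal entries as Dynkin edges (a single edge where a_ij = a_ji = -1; a double or triple edge where a_ij * a_ji = 2 or 3), the diagram is a chain of 4 nodes with a double edge at one end; the terminal node there is the unique short simple root (B_4). One simple-root ordering that puts it in standard form is (alpha_3, alpha_1, alpha_2, alpha_4). So the algebra is type B_4, i.e. so(9).

type B_4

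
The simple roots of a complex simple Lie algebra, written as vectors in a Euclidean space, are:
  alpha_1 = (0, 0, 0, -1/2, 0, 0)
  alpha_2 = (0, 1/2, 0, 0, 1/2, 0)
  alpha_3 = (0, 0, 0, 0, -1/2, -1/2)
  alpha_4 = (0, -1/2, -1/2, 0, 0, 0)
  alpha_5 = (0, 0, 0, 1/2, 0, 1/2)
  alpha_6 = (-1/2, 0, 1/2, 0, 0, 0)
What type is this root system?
Compute the Cartan integers a_ij = 2(alpha_i, alpha_j)/(alpha_j, alpha_j); the resulting 6x6 Cartan matrix is
[[2, 0, 0, 0, -1, 0], [0, 2, -1, -1, 0, 0], [0, -1, 2, 0, -1, 0], [0, -1, 0, 2, 0, -1], [-2, 0, -1, 0, 2, 0], [0, 0, 0, -1, 0, 2]].
The roots have two lengths (squared-length ratio 2:1); the short ones are alpha_{1}. The associated Dynkin diagram is a chain of 6 nodes with a double edge at one end; the terminal node there is the unique short simple root (B_6), so the type is B_6 (the algebra so(13)).

B_6 (so(13))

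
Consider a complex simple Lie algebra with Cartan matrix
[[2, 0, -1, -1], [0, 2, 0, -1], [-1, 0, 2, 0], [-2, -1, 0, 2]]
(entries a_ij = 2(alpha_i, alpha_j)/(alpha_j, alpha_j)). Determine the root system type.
F_4

The matrix has rank 4 with 2's on the diagonal. Reading the off-diagonal entries as Dynkin edges (a single edge where a_ij = a_ji = -1; a double or triple edge where a_ij * a_ji = 2 or 3), the diagram is a chain of 4 nodes with a double edge between the middle two (F_4). One simple-root ordering that puts it in standard form is (alpha_2, alpha_4, alpha_1, alpha_3). So the algebra is type F_4.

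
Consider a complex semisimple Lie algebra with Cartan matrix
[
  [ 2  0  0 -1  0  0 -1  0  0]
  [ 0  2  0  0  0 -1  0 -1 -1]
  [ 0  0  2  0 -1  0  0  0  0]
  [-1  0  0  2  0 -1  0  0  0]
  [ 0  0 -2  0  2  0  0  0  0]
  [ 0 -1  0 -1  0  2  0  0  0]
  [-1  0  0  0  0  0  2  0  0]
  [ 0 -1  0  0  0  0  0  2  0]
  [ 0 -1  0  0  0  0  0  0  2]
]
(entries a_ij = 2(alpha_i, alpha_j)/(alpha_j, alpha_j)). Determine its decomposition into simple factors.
The diagram associated to this matrix has two connected components: the simple roots {alpha_3, alpha_5} form a chain of 2 nodes with a double edge at one end; the terminal node there is the unique short simple root (B_2), and {alpha_1, alpha_2, alpha_4, alpha_6, alpha_7, alpha_8, alpha_9} form a chain of 5 nodes with a fork of two nodes at one end (D_7). A semisimple Lie algebra decomposes uniquely as the direct sum of simple ideals, one per connected component of its Dynkin diagram, so g ≅ B_2 ⊕ D_7 (dimension 10 + 91 = 101).

type B_2 + type D_7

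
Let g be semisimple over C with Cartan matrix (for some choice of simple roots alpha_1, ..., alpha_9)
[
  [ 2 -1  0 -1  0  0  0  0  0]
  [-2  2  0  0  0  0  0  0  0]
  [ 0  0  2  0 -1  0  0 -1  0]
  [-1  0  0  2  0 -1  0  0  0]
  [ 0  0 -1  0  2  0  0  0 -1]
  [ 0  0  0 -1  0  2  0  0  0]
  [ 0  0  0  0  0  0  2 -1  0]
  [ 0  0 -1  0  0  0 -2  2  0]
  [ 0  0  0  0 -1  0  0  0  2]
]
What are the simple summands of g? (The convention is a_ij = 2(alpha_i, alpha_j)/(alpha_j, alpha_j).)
B5 + C4

The diagram associated to this matrix has two connected components: the simple roots {alpha_3, alpha_5, alpha_7, alpha_8, alpha_9} form a chain of 5 nodes with a double edge at one end; the terminal node there is the unique short simple root (B_5), and {alpha_1, alpha_2, alpha_4, alpha_6} form a chain of 4 nodes with a double edge at one end; the terminal node there is the unique long simple root (C_4). A semisimple Lie algebra decomposes uniquely as the direct sum of simple ideals, one per connected component of its Dynkin diagram, so g ≅ B_5 ⊕ C_4 (dimension 55 + 36 = 91).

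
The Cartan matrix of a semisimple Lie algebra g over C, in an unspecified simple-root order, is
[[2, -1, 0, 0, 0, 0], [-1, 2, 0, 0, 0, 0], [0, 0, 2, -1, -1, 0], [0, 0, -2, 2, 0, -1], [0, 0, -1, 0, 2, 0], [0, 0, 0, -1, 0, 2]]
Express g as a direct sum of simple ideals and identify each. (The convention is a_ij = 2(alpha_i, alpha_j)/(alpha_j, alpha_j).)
A_2 + F_4

The diagram associated to this matrix has two connected components: the simple roots {alpha_1, alpha_2} form a chain of 2 nodes with single edges (A_2), and {alpha_3, alpha_4, alpha_5, alpha_6} form a chain of 4 nodes with a double edge between the middle two (F_4). A semisimple Lie algebra decomposes uniquely as the direct sum of simple ideals, one per connected component of its Dynkin diagram, so g ≅ A_2 ⊕ F_4 (dimension 8 + 52 = 60).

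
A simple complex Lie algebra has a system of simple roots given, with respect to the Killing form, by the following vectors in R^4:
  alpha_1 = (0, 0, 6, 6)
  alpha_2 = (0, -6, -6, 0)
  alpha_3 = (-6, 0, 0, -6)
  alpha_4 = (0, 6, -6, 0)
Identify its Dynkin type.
D_4 (so(8))

Compute the Cartan integers a_ij = 2(alpha_i, alpha_j)/(alpha_j, alpha_j); the resulting 4x4 Cartan matrix is
[[2, -1, -1, -1], [-1, 2, 0, 0], [-1, 0, 2, 0], [-1, 0, 0, 2]].
All simple roots have the same length, so the diagram is simply laced. The associated Dynkin diagram is a chain of 2 nodes with a fork of two nodes at one end (D_4), so the type is D_4 (the algebra so(8)).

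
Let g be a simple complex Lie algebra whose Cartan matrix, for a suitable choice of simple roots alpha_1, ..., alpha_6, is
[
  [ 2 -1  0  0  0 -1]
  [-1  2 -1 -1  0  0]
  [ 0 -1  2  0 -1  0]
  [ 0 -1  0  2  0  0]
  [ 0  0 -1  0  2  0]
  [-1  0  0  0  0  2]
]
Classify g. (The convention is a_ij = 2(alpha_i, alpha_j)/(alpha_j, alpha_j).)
The matrix has rank 6 with 2's on the diagonal. Reading the off-diagonal entries as Dynkin edges (a single edge where a_ij = a_ji = -1; a double or triple edge where a_ij * a_ji = 2 or 3), the diagram is a chain of 5 nodes with one extra node attached to the third node from one end (E_6). One simple-root ordering that puts it in standard form is (alpha_6, alpha_4, alpha_1, alpha_2, alpha_3, alpha_5). So the algebra is type E_6.

E_6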